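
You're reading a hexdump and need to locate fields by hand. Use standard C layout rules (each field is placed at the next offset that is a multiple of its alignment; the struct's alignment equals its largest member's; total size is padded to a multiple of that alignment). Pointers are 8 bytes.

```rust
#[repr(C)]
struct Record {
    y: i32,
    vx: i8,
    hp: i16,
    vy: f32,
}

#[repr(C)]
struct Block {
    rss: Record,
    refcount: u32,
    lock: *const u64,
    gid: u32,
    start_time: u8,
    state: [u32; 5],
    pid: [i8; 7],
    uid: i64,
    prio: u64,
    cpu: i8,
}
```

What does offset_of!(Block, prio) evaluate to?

Record: y at 0 (size 4, align 4) → ends 4; vx at 4 (size 1, align 1) → ends 5; pad 1 to align 2 for hp; hp at 6 (size 2, align 2) → ends 8; vy at 8 (size 4, align 4) → ends 12; total 12 bytes, alignment 4
rss at 0 (size 12, align 4) → ends 12
refcount at 12 (size 4, align 4) → ends 16
lock at 16 (size 8, align 8) → ends 24
gid at 24 (size 4, align 4) → ends 28
start_time at 28 (size 1, align 1) → ends 29
pad 3 to align 4 for state
state at 32 (size 20, align 4) → ends 52
pid at 52 (size 7, align 1) → ends 59
pad 5 to align 8 for uid
uid at 64 (size 8, align 8) → ends 72
prio at 72 (size 8, align 8) → ends 80

72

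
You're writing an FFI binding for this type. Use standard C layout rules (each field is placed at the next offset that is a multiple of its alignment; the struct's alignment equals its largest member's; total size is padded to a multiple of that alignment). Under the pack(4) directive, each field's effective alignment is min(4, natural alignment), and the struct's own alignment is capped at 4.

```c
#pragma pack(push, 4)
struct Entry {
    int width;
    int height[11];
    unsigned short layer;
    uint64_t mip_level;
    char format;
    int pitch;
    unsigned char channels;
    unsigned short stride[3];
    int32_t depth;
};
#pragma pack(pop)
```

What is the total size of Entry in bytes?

0..4  width  (4B, 4-aligned)
4..48  height  (44B, 4-aligned)
48..50  layer  (2B, 2-aligned)
50..52  -- padding (2B)
52..60  mip_level  (8B, 4-aligned)
60..61  format  (1B, 1-aligned)
61..64  -- padding (3B)
64..68  pitch  (4B, 4-aligned)
68..69  channels  (1B, 1-aligned)
69..70  -- padding (1B)
70..76  stride  (6B, 2-aligned)
76..80  depth  (4B, 4-aligned)
sizeof = 80, alignof = 4

80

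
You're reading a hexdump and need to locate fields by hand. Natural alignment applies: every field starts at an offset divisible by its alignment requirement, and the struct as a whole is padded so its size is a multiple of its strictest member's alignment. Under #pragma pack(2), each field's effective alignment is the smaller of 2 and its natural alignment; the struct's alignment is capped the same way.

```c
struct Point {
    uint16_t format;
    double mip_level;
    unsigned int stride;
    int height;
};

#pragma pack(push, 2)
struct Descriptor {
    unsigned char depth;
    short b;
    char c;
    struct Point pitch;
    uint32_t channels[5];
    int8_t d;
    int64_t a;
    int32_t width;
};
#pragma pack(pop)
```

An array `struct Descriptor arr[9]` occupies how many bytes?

576

Point: @0: format [2B, align 2] → 2; +6 pad (align 8); @8: mip_level [8B, align 8] → 16; @16: stride [4B, align 4] → 20; @20: height [4B, align 4] → 24; size 24, align 8
@0: depth [1B, align 1] → 1
+1 pad (align 2)
@2: b [2B, align 2] → 4
@4: c [1B, align 1] → 5
+1 pad (align 2)
@6: pitch [24B, align 2] → 30
@30: channels [20B, align 2] → 50
@50: d [1B, align 1] → 51
+1 pad (align 2)
@52: a [8B, align 2] → 60
@60: width [4B, align 2] → 64
size 64, align 2
array of 9: 9 × 64 = 576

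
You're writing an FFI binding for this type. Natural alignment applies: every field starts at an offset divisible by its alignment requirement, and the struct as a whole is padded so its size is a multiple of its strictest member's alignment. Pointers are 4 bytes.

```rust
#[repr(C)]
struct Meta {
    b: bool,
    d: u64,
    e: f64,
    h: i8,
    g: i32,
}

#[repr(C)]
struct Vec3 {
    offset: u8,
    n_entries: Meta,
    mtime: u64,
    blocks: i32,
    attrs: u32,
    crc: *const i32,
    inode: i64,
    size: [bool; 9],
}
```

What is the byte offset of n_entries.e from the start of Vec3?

Meta: @0: b [1B, align 1] → 1; +7 pad (align 8); @8: d [8B, align 8] → 16; @16: e [8B, align 8] → 24; @24: h [1B, align 1] → 25; +3 pad (align 4); @28: g [4B, align 4] → 32; size 32, align 8
@0: offset [1B, align 1] → 1
+7 pad (align 8)
@8: n_entries [32B, align 8] → 40
within Meta: e at 16
8 + 16 = 24

24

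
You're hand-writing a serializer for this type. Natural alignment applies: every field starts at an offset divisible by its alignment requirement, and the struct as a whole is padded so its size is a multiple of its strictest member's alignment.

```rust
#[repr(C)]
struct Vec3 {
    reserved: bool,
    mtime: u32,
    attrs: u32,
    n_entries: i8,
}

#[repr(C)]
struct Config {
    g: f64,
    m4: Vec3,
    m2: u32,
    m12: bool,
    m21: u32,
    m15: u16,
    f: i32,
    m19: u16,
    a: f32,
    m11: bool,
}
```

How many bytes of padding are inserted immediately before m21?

3

Vec3: reserved at 0 (size 1, align 1) → ends 1; pad 3 to align 4 for mtime; mtime at 4 (size 4, align 4) → ends 8; attrs at 8 (size 4, align 4) → ends 12; n_entries at 12 (size 1, align 1) → ends 13; tail pad 3 to reach multiple of 4; total 16 bytes, alignment 4
g at 0 (size 8, align 8) → ends 8
m4 at 8 (size 16, align 4) → ends 24
m2 at 24 (size 4, align 4) → ends 28
m12 at 28 (size 1, align 1) → ends 29
pad 3 to align 4 for m21
m21 at 32 (size 4, align 4) → ends 36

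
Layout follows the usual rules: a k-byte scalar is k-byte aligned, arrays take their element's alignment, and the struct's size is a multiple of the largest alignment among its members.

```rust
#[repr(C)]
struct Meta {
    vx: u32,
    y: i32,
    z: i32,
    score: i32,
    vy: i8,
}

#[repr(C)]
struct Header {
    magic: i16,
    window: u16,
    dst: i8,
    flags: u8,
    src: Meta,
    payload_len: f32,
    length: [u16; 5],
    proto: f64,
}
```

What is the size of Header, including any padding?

56 bytes

Meta: 0..4  vx  (4B, 4-aligned); 4..8  y  (4B, 4-aligned); 8..12  z  (4B, 4-aligned); 12..16  score  (4B, 4-aligned); 16..17  vy  (1B, 1-aligned); 17..20  -- tail padding (3B); sizeof = 20, alignof = 4
0..2  magic  (2B, 2-aligned)
2..4  window  (2B, 2-aligned)
4..5  dst  (1B, 1-aligned)
5..6  flags  (1B, 1-aligned)
6..8  -- padding (2B)
8..28  src  (20B, 4-aligned)
28..32  payload_len  (4B, 4-aligned)
32..42  length  (10B, 2-aligned)
42..48  -- padding (6B)
48..56  proto  (8B, 8-aligned)
sizeof = 56, alignof = 8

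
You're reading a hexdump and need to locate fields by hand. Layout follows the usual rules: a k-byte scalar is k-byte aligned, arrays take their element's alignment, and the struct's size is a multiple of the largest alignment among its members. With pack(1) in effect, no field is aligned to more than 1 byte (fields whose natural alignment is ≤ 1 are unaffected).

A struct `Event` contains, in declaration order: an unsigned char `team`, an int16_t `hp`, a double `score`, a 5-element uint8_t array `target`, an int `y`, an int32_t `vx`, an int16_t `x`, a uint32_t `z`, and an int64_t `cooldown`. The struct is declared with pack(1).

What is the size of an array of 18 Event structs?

684

@0: team [1B, align 1] → 1
@1: hp [2B, align 1] → 3
@3: score [8B, align 1] → 11
@11: target [5B, align 1] → 16
@16: y [4B, align 1] → 20
@20: vx [4B, align 1] → 24
@24: x [2B, align 1] → 26
@26: z [4B, align 1] → 30
@30: cooldown [8B, align 1] → 38
size 38, align 1
array of 18: 18 × 38 = 684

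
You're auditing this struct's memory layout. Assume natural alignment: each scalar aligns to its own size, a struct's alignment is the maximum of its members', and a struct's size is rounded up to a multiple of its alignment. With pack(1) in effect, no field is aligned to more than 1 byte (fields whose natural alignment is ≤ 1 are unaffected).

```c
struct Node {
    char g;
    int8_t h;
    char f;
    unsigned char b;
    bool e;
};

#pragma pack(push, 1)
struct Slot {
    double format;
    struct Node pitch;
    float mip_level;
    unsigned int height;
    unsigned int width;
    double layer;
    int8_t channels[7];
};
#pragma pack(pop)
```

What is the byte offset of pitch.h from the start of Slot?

9

Node: g at 0 (size 1, align 1) → ends 1; h at 1 (size 1, align 1) → ends 2; f at 2 (size 1, align 1) → ends 3; b at 3 (size 1, align 1) → ends 4; e at 4 (size 1, align 1) → ends 5; total 5 bytes, alignment 1
format at 0 (size 8, align 1) → ends 8
pitch at 8 (size 5, align 1) → ends 13
within Node: h at 1
8 + 1 = 9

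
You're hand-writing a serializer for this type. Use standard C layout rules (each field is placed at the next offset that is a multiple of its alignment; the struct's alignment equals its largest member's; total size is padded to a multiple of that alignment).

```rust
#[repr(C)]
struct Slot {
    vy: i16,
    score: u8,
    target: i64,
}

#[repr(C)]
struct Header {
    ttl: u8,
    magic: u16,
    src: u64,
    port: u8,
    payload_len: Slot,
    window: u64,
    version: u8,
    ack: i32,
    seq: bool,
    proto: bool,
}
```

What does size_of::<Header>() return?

64 bytes

Slot: vy at 0 (size 2, align 2) → ends 2; score at 2 (size 1, align 1) → ends 3; pad 5 to align 8 for target; target at 8 (size 8, align 8) → ends 16; total 16 bytes, alignment 8
ttl at 0 (size 1, align 1) → ends 1
pad 1 to align 2 for magic
magic at 2 (size 2, align 2) → ends 4
pad 4 to align 8 for src
src at 8 (size 8, align 8) → ends 16
port at 16 (size 1, align 1) → ends 17
pad 7 to align 8 for payload_len
payload_len at 24 (size 16, align 8) → ends 40
window at 40 (size 8, align 8) → ends 48
version at 48 (size 1, align 1) → ends 49
pad 3 to align 4 for ack
ack at 52 (size 4, align 4) → ends 56
seq at 56 (size 1, align 1) → ends 57
proto at 57 (size 1, align 1) → ends 58
tail pad 6 to reach multiple of 8
total 64 bytes, alignment 8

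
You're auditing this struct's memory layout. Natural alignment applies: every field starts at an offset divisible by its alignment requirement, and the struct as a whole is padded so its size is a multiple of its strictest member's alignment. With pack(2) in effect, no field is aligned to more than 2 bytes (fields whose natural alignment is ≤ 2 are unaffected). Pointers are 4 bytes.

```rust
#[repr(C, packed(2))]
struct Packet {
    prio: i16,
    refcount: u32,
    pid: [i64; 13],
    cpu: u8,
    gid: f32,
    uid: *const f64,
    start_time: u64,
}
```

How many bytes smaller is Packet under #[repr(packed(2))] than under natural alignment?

8

natural layout:
  @0: prio [2B, align 2] → 2
  +2 pad (align 4)
  @4: refcount [4B, align 4] → 8
  @8: pid [104B, align 8] → 112
  @112: cpu [1B, align 1] → 113
  +3 pad (align 4)
  @116: gid [4B, align 4] → 120
  @120: uid [4B, align 4] → 124
  +4 pad (align 8)
  @128: start_time [8B, align 8] → 136
  size 136, align 8
packed(2) layout:
  @0: prio [2B, align 2] → 2
  @2: refcount [4B, align 2] → 6
  @6: pid [104B, align 2] → 110
  @110: cpu [1B, align 1] → 111
  +1 pad (align 2)
  @112: gid [4B, align 2] → 116
  @116: uid [4B, align 2] → 120
  @120: start_time [8B, align 2] → 128
  size 128, align 2
136 − 128 = 8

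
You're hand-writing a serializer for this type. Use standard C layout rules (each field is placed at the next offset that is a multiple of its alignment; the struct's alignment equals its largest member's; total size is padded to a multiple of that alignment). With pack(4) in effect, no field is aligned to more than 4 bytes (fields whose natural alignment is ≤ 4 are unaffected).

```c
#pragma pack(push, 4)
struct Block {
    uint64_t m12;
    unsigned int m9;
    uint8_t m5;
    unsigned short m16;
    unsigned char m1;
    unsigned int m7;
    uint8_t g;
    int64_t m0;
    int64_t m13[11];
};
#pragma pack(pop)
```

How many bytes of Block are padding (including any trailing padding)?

0..8  m12  (8B, 4-aligned)
8..12  m9  (4B, 4-aligned)
12..13  m5  (1B, 1-aligned)
13..14  -- padding (1B)
14..16  m16  (2B, 2-aligned)
16..17  m1  (1B, 1-aligned)
17..20  -- padding (3B)
20..24  m7  (4B, 4-aligned)
24..25  g  (1B, 1-aligned)
25..28  -- padding (3B)
28..36  m0  (8B, 4-aligned)
36..124  m13  (88B, 4-aligned)
sizeof = 124, alignof = 4
data bytes 117, size 124 → padding 7

7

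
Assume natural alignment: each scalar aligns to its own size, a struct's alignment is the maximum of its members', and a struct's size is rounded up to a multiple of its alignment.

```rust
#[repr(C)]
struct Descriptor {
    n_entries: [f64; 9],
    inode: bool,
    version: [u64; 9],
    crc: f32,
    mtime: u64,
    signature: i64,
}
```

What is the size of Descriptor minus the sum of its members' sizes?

11

n_entries at 0 (size 72, align 8) → ends 72
inode at 72 (size 1, align 1) → ends 73
pad 7 to align 8 for version
version at 80 (size 72, align 8) → ends 152
crc at 152 (size 4, align 4) → ends 156
pad 4 to align 8 for mtime
mtime at 160 (size 8, align 8) → ends 168
signature at 168 (size 8, align 8) → ends 176
total 176 bytes, alignment 8
data bytes 165, size 176 → padding 11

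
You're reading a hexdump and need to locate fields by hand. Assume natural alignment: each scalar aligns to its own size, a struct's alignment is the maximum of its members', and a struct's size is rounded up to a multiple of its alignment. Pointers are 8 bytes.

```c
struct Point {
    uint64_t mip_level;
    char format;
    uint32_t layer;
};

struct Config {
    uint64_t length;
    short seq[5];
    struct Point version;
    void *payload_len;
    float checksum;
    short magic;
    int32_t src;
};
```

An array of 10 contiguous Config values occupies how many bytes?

640

Point: mip_level at 0 (size 8, align 8) → ends 8; format at 8 (size 1, align 1) → ends 9; pad 3 to align 4 for layer; layer at 12 (size 4, align 4) → ends 16; total 16 bytes, alignment 8
length at 0 (size 8, align 8) → ends 8
seq at 8 (size 10, align 2) → ends 18
pad 6 to align 8 for version
version at 24 (size 16, align 8) → ends 40
payload_len at 40 (size 8, align 8) → ends 48
checksum at 48 (size 4, align 4) → ends 52
magic at 52 (size 2, align 2) → ends 54
pad 2 to align 4 for src
src at 56 (size 4, align 4) → ends 60
tail pad 4 to reach multiple of 8
total 64 bytes, alignment 8
array of 10: 10 × 64 = 640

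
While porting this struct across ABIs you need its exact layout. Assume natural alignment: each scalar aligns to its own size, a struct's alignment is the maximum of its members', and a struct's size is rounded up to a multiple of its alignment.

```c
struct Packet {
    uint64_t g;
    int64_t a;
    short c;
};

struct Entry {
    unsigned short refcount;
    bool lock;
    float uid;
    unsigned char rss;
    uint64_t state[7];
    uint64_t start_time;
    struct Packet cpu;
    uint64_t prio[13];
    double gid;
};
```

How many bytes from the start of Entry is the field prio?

Packet: 0..8  g  (8B, 8-aligned); 8..16  a  (8B, 8-aligned); 16..18  c  (2B, 2-aligned); 18..24  -- tail padding (6B); sizeof = 24, alignof = 8
0..2  refcount  (2B, 2-aligned)
2..3  lock  (1B, 1-aligned)
3..4  -- padding (1B)
4..8  uid  (4B, 4-aligned)
8..9  rss  (1B, 1-aligned)
9..16  -- padding (7B)
16..72  state  (56B, 8-aligned)
72..80  start_time  (8B, 8-aligned)
80..104  cpu  (24B, 8-aligned)
104..208  prio  (104B, 8-aligned)

104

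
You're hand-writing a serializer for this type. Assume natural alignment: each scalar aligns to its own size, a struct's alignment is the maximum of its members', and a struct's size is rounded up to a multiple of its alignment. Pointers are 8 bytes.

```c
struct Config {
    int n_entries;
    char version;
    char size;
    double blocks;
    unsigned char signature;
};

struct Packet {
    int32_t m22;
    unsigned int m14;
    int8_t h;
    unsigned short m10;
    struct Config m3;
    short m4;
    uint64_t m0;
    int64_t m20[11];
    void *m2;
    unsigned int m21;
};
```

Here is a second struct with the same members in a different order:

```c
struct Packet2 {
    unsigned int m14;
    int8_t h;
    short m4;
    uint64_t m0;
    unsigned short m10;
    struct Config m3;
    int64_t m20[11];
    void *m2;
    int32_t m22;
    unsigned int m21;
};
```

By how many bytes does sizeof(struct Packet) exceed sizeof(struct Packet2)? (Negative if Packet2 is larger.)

8

Config: n_entries at 0 (size 4, align 4) → ends 4; version at 4 (size 1, align 1) → ends 5; size at 5 (size 1, align 1) → ends 6; pad 2 to align 8 for blocks; blocks at 8 (size 8, align 8) → ends 16; signature at 16 (size 1, align 1) → ends 17; tail pad 7 to reach multiple of 8; total 24 bytes, alignment 8
m22 at 0 (size 4, align 4) → ends 4
m14 at 4 (size 4, align 4) → ends 8
h at 8 (size 1, align 1) → ends 9
pad 1 to align 2 for m10
m10 at 10 (size 2, align 2) → ends 12
pad 4 to align 8 for m3
m3 at 16 (size 24, align 8) → ends 40
m4 at 40 (size 2, align 2) → ends 42
pad 6 to align 8 for m0
m0 at 48 (size 8, align 8) → ends 56
m20 at 56 (size 88, align 8) → ends 144
m2 at 144 (size 8, align 8) → ends 152
m21 at 152 (size 4, align 4) → ends 156
tail pad 4 to reach multiple of 8
total 160 bytes, alignment 8
— Packet2 —
m14 at 0 (size 4, align 4) → ends 4
h at 4 (size 1, align 1) → ends 5
pad 1 to align 2 for m4
m4 at 6 (size 2, align 2) → ends 8
m0 at 8 (size 8, align 8) → ends 16
m10 at 16 (size 2, align 2) → ends 18
pad 6 to align 8 for m3
m3 at 24 (size 24, align 8) → ends 48
m20 at 48 (size 88, align 8) → ends 136
m2 at 136 (size 8, align 8) → ends 144
m22 at 144 (size 4, align 4) → ends 148
m21 at 148 (size 4, align 4) → ends 152
total 152 bytes, alignment 8
160 − 152 = 8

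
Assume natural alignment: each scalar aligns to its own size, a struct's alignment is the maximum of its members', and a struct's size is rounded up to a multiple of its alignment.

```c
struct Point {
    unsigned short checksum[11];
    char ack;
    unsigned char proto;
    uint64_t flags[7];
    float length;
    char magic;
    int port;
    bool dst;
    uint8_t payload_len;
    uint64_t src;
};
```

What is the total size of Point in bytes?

0..22  checksum  (22B, 2-aligned)
22..23  ack  (1B, 1-aligned)
23..24  proto  (1B, 1-aligned)
24..80  flags  (56B, 8-aligned)
80..84  length  (4B, 4-aligned)
84..85  magic  (1B, 1-aligned)
85..88  -- padding (3B)
88..92  port  (4B, 4-aligned)
92..93  dst  (1B, 1-aligned)
93..94  payload_len  (1B, 1-aligned)
94..96  -- padding (2B)
96..104  src  (8B, 8-aligned)
sizeof = 104, alignof = 8

104 bytes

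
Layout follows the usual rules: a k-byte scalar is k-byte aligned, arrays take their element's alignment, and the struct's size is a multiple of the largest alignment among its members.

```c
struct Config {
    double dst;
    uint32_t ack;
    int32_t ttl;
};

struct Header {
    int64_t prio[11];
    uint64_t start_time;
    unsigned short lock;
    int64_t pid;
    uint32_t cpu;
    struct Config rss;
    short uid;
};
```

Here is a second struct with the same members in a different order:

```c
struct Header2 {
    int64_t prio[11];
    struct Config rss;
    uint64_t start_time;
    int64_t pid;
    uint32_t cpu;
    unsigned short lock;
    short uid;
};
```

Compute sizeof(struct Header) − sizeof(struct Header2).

Config: 0..8  dst  (8B, 8-aligned); 8..12  ack  (4B, 4-aligned); 12..16  ttl  (4B, 4-aligned); sizeof = 16, alignof = 8
0..88  prio  (88B, 8-aligned)
88..96  start_time  (8B, 8-aligned)
96..98  lock  (2B, 2-aligned)
98..104  -- padding (6B)
104..112  pid  (8B, 8-aligned)
112..116  cpu  (4B, 4-aligned)
116..120  -- padding (4B)
120..136  rss  (16B, 8-aligned)
136..138  uid  (2B, 2-aligned)
138..144  -- tail padding (6B)
sizeof = 144, alignof = 8
— Header2 —
0..88  prio  (88B, 8-aligned)
88..104  rss  (16B, 8-aligned)
104..112  start_time  (8B, 8-aligned)
112..120  pid  (8B, 8-aligned)
120..124  cpu  (4B, 4-aligned)
124..126  lock  (2B, 2-aligned)
126..128  uid  (2B, 2-aligned)
sizeof = 128, alignof = 8
144 − 128 = 16

16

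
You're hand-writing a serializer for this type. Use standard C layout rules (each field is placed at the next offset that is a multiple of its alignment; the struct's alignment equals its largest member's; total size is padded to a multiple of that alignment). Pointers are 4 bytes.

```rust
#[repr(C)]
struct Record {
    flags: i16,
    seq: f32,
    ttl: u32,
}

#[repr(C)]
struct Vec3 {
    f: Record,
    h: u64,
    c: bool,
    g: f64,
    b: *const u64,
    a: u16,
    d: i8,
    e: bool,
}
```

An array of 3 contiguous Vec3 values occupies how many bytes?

144

Record: @0: flags [2B, align 2] → 2; +2 pad (align 4); @4: seq [4B, align 4] → 8; @8: ttl [4B, align 4] → 12; size 12, align 4
@0: f [12B, align 4] → 12
+4 pad (align 8)
@16: h [8B, align 8] → 24
@24: c [1B, align 1] → 25
+7 pad (align 8)
@32: g [8B, align 8] → 40
@40: b [4B, align 4] → 44
@44: a [2B, align 2] → 46
@46: d [1B, align 1] → 47
@47: e [1B, align 1] → 48
size 48, align 8
array of 3: 3 × 48 = 144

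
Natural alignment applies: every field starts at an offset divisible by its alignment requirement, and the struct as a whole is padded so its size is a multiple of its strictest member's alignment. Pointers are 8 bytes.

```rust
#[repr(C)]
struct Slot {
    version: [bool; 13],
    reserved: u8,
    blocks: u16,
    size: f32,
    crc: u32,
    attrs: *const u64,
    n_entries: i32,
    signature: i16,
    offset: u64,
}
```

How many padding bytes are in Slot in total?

@0: version [13B, align 1] → 13
@13: reserved [1B, align 1] → 14
@14: blocks [2B, align 2] → 16
@16: size [4B, align 4] → 20
@20: crc [4B, align 4] → 24
@24: attrs [8B, align 8] → 32
@32: n_entries [4B, align 4] → 36
@36: signature [2B, align 2] → 38
+2 pad (align 8)
@40: offset [8B, align 8] → 48
size 48, align 8
data bytes 46, size 48 → padding 2

2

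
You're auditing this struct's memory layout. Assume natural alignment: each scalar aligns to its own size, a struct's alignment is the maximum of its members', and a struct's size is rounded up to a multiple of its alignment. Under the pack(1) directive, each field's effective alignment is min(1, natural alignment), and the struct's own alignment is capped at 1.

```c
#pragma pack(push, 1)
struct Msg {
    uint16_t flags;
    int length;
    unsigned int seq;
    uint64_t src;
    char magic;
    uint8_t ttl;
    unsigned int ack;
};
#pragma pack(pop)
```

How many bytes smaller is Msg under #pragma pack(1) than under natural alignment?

natural layout:
  0..2  flags  (2B, 2-aligned)
  2..4  -- padding (2B)
  4..8  length  (4B, 4-aligned)
  8..12  seq  (4B, 4-aligned)
  12..16  -- padding (4B)
  16..24  src  (8B, 8-aligned)
  24..25  magic  (1B, 1-aligned)
  25..26  ttl  (1B, 1-aligned)
  26..28  -- padding (2B)
  28..32  ack  (4B, 4-aligned)
  sizeof = 32, alignof = 8
packed(1) layout:
  0..2  flags  (2B, 1-aligned)
  2..6  length  (4B, 1-aligned)
  6..10  seq  (4B, 1-aligned)
  10..18  src  (8B, 1-aligned)
  18..19  magic  (1B, 1-aligned)
  19..20  ttl  (1B, 1-aligned)
  20..24  ack  (4B, 1-aligned)
  sizeof = 24, alignof = 1
32 − 24 = 8

8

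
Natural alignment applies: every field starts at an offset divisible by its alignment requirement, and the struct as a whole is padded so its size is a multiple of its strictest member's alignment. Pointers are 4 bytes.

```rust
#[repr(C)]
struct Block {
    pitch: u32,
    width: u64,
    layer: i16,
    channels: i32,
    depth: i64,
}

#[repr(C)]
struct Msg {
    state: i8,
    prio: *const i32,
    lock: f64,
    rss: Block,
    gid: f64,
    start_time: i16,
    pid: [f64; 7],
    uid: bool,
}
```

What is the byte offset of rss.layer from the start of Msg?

32

Block: 0..4  pitch  (4B, 4-aligned); 4..8  -- padding (4B); 8..16  width  (8B, 8-aligned); 16..18  layer  (2B, 2-aligned); 18..20  -- padding (2B); 20..24  channels  (4B, 4-aligned); 24..32  depth  (8B, 8-aligned); sizeof = 32, alignof = 8
0..1  state  (1B, 1-aligned)
1..4  -- padding (3B)
4..8  prio  (4B, 4-aligned)
8..16  lock  (8B, 8-aligned)
16..48  rss  (32B, 8-aligned)
within Block: layer at 16
16 + 16 = 32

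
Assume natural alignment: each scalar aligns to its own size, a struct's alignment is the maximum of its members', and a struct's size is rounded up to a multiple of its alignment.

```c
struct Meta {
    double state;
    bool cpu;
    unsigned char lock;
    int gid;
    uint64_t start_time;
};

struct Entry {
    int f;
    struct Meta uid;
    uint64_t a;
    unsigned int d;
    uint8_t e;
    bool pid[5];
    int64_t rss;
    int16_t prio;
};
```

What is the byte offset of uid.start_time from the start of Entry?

24

Meta: state at 0 (size 8, align 8) → ends 8; cpu at 8 (size 1, align 1) → ends 9; lock at 9 (size 1, align 1) → ends 10; pad 2 to align 4 for gid; gid at 12 (size 4, align 4) → ends 16; start_time at 16 (size 8, align 8) → ends 24; total 24 bytes, alignment 8
f at 0 (size 4, align 4) → ends 4
pad 4 to align 8 for uid
uid at 8 (size 24, align 8) → ends 32
within Meta: start_time at 16
8 + 16 = 24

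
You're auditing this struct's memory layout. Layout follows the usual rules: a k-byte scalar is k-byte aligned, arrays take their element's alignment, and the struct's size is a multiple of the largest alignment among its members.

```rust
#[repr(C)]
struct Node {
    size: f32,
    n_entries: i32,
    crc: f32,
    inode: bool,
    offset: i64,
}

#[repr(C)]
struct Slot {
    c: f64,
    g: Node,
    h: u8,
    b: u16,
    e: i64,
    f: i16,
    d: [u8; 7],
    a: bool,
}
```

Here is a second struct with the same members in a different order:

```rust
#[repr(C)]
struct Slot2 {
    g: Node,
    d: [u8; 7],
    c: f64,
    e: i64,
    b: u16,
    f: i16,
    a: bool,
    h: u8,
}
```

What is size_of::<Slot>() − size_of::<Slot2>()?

8

Node: 0..4  size  (4B, 4-aligned); 4..8  n_entries  (4B, 4-aligned); 8..12  crc  (4B, 4-aligned); 12..13  inode  (1B, 1-aligned); 13..16  -- padding (3B); 16..24  offset  (8B, 8-aligned); sizeof = 24, alignof = 8
0..8  c  (8B, 8-aligned)
8..32  g  (24B, 8-aligned)
32..33  h  (1B, 1-aligned)
33..34  -- padding (1B)
34..36  b  (2B, 2-aligned)
36..40  -- padding (4B)
40..48  e  (8B, 8-aligned)
48..50  f  (2B, 2-aligned)
50..57  d  (7B, 1-aligned)
57..58  a  (1B, 1-aligned)
58..64  -- tail padding (6B)
sizeof = 64, alignof = 8
— Slot2 —
0..24  g  (24B, 8-aligned)
24..31  d  (7B, 1-aligned)
31..32  -- padding (1B)
32..40  c  (8B, 8-aligned)
40..48  e  (8B, 8-aligned)
48..50  b  (2B, 2-aligned)
50..52  f  (2B, 2-aligned)
52..53  a  (1B, 1-aligned)
53..54  h  (1B, 1-aligned)
54..56  -- tail padding (2B)
sizeof = 56, alignof = 8
64 − 56 = 8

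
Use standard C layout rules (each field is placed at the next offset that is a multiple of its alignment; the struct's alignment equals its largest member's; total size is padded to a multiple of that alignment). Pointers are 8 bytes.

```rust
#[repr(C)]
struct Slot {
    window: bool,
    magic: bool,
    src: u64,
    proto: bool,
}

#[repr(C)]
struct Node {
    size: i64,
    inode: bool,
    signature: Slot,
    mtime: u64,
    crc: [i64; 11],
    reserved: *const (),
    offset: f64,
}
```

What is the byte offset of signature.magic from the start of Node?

Slot: @0: window [1B, align 1] → 1; @1: magic [1B, align 1] → 2; +6 pad (align 8); @8: src [8B, align 8] → 16; @16: proto [1B, align 1] → 17; +7 tail pad (align 8); size 24, align 8
@0: size [8B, align 8] → 8
@8: inode [1B, align 1] → 9
+7 pad (align 8)
@16: signature [24B, align 8] → 40
within Slot: magic at 1
16 + 1 = 17

17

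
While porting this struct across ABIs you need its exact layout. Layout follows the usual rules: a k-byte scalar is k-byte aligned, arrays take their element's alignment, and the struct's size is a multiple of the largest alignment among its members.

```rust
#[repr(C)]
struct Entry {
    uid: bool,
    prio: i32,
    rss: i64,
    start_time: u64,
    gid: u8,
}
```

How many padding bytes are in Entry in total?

0..1  uid  (1B, 1-aligned)
1..4  -- padding (3B)
4..8  prio  (4B, 4-aligned)
8..16  rss  (8B, 8-aligned)
16..24  start_time  (8B, 8-aligned)
24..25  gid  (1B, 1-aligned)
25..32  -- tail padding (7B)
sizeof = 32, alignof = 8
data bytes 22, size 32 → padding 10

10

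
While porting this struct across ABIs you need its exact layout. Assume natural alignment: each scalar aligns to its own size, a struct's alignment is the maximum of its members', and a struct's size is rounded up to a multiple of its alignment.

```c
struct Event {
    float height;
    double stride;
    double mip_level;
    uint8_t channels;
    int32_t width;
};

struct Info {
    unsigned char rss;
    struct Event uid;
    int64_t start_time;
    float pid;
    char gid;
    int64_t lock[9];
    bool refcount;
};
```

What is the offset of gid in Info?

Event: height at 0 (size 4, align 4) → ends 4; pad 4 to align 8 for stride; stride at 8 (size 8, align 8) → ends 16; mip_level at 16 (size 8, align 8) → ends 24; channels at 24 (size 1, align 1) → ends 25; pad 3 to align 4 for width; width at 28 (size 4, align 4) → ends 32; total 32 bytes, alignment 8
rss at 0 (size 1, align 1) → ends 1
pad 7 to align 8 for uid
uid at 8 (size 32, align 8) → ends 40
start_time at 40 (size 8, align 8) → ends 48
pid at 48 (size 4, align 4) → ends 52
gid at 52 (size 1, align 1) → ends 53

52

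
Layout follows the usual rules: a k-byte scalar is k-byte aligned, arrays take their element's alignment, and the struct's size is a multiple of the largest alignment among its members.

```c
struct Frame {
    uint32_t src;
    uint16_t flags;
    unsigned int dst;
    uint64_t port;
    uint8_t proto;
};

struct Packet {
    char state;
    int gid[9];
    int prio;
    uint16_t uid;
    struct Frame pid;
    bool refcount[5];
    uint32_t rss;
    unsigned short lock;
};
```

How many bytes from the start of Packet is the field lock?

92

Frame: @0: src [4B, align 4] → 4; @4: flags [2B, align 2] → 6; +2 pad (align 4); @8: dst [4B, align 4] → 12; +4 pad (align 8); @16: port [8B, align 8] → 24; @24: proto [1B, align 1] → 25; +7 tail pad (align 8); size 32, align 8
@0: state [1B, align 1] → 1
+3 pad (align 4)
@4: gid [36B, align 4] → 40
@40: prio [4B, align 4] → 44
@44: uid [2B, align 2] → 46
+2 pad (align 8)
@48: pid [32B, align 8] → 80
@80: refcount [5B, align 1] → 85
+3 pad (align 4)
@88: rss [4B, align 4] → 92
@92: lock [2B, align 2] → 94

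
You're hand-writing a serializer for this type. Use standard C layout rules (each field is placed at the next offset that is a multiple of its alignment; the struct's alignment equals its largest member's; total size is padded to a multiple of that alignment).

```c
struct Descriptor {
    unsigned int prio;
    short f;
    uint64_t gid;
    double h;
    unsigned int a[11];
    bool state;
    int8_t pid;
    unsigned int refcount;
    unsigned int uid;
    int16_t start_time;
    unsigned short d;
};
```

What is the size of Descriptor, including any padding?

@0: prio [4B, align 4] → 4
@4: f [2B, align 2] → 6
+2 pad (align 8)
@8: gid [8B, align 8] → 16
@16: h [8B, align 8] → 24
@24: a [44B, align 4] → 68
@68: state [1B, align 1] → 69
@69: pid [1B, align 1] → 70
+2 pad (align 4)
@72: refcount [4B, align 4] → 76
@76: uid [4B, align 4] → 80
@80: start_time [2B, align 2] → 82
@82: d [2B, align 2] → 84
+4 tail pad (align 8)
size 88, align 8

88 bytes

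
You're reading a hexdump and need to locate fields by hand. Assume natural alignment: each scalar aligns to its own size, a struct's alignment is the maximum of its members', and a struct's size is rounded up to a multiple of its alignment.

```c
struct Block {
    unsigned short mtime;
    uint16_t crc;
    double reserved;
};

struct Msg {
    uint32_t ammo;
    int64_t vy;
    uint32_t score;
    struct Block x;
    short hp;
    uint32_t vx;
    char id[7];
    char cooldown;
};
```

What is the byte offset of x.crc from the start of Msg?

26

Block: 0..2  mtime  (2B, 2-aligned); 2..4  crc  (2B, 2-aligned); 4..8  -- padding (4B); 8..16  reserved  (8B, 8-aligned); sizeof = 16, alignof = 8
0..4  ammo  (4B, 4-aligned)
4..8  -- padding (4B)
8..16  vy  (8B, 8-aligned)
16..20  score  (4B, 4-aligned)
20..24  -- padding (4B)
24..40  x  (16B, 8-aligned)
within Block: crc at 2
24 + 2 = 26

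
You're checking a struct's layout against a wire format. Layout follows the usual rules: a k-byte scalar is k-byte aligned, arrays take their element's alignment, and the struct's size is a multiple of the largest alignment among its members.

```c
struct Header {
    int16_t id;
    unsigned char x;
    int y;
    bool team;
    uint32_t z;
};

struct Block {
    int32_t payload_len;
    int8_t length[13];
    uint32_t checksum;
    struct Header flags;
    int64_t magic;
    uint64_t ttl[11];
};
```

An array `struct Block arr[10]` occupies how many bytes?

Header: 0..2  id  (2B, 2-aligned); 2..3  x  (1B, 1-aligned); 3..4  -- padding (1B); 4..8  y  (4B, 4-aligned); 8..9  team  (1B, 1-aligned); 9..12  -- padding (3B); 12..16  z  (4B, 4-aligned); sizeof = 16, alignof = 4
0..4  payload_len  (4B, 4-aligned)
4..17  length  (13B, 1-aligned)
17..20  -- padding (3B)
20..24  checksum  (4B, 4-aligned)
24..40  flags  (16B, 4-aligned)
40..48  magic  (8B, 8-aligned)
48..136  ttl  (88B, 8-aligned)
sizeof = 136, alignof = 8
array of 10: 10 × 136 = 1360

1360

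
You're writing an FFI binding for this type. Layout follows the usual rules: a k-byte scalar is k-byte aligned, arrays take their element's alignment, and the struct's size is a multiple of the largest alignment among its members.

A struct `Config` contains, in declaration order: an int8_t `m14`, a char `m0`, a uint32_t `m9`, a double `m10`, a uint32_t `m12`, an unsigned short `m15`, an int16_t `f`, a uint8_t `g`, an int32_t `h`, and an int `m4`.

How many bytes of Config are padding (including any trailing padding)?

m14 at 0 (size 1, align 1) → ends 1
m0 at 1 (size 1, align 1) → ends 2
pad 2 to align 4 for m9
m9 at 4 (size 4, align 4) → ends 8
m10 at 8 (size 8, align 8) → ends 16
m12 at 16 (size 4, align 4) → ends 20
m15 at 20 (size 2, align 2) → ends 22
f at 22 (size 2, align 2) → ends 24
g at 24 (size 1, align 1) → ends 25
pad 3 to align 4 for h
h at 28 (size 4, align 4) → ends 32
m4 at 32 (size 4, align 4) → ends 36
tail pad 4 to reach multiple of 8
total 40 bytes, alignment 8
data bytes 31, size 40 → padding 9

9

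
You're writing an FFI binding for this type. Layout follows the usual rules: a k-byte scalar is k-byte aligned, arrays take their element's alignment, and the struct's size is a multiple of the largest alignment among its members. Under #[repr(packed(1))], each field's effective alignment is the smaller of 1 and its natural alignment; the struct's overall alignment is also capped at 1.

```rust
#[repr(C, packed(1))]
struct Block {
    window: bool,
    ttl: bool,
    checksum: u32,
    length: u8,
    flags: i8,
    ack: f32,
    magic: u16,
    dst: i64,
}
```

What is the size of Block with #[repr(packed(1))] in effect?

@0: window [1B, align 1] → 1
@1: ttl [1B, align 1] → 2
@2: checksum [4B, align 1] → 6
@6: length [1B, align 1] → 7
@7: flags [1B, align 1] → 8
@8: ack [4B, align 1] → 12
@12: magic [2B, align 1] → 14
@14: dst [8B, align 1] → 22
size 22, align 1

22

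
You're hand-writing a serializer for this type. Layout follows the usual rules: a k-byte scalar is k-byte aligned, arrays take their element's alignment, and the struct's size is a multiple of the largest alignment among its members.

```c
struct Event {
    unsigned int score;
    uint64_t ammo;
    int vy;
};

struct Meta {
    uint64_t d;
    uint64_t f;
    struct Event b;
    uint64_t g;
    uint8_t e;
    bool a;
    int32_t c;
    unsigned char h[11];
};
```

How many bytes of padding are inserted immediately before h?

0

Event: @0: score [4B, align 4] → 4; +4 pad (align 8); @8: ammo [8B, align 8] → 16; @16: vy [4B, align 4] → 20; +4 tail pad (align 8); size 24, align 8
@0: d [8B, align 8] → 8
@8: f [8B, align 8] → 16
@16: b [24B, align 8] → 40
@40: g [8B, align 8] → 48
@48: e [1B, align 1] → 49
@49: a [1B, align 1] → 50
+2 pad (align 4)
@52: c [4B, align 4] → 56
@56: h [11B, align 1] → 67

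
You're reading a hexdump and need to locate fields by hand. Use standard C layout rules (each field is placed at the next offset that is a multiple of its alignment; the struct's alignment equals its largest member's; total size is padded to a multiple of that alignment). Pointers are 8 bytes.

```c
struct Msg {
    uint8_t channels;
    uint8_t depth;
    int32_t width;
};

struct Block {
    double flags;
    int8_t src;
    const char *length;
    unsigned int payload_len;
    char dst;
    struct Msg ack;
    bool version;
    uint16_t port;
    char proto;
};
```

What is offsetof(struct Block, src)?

8

Msg: @0: channels [1B, align 1] → 1; @1: depth [1B, align 1] → 2; +2 pad (align 4); @4: width [4B, align 4] → 8; size 8, align 4
@0: flags [8B, align 8] → 8
@8: src [1B, align 1] → 9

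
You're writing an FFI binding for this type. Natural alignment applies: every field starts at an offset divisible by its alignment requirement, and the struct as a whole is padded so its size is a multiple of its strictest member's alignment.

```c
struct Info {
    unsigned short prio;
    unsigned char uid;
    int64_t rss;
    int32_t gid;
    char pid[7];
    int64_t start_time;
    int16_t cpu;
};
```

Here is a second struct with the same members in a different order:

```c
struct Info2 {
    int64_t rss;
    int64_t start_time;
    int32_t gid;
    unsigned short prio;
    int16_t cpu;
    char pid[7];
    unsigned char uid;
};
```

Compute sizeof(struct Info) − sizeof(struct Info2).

prio at 0 (size 2, align 2) → ends 2
uid at 2 (size 1, align 1) → ends 3
pad 5 to align 8 for rss
rss at 8 (size 8, align 8) → ends 16
gid at 16 (size 4, align 4) → ends 20
pid at 20 (size 7, align 1) → ends 27
pad 5 to align 8 for start_time
start_time at 32 (size 8, align 8) → ends 40
cpu at 40 (size 2, align 2) → ends 42
tail pad 6 to reach multiple of 8
total 48 bytes, alignment 8
— Info2 —
rss at 0 (size 8, align 8) → ends 8
start_time at 8 (size 8, align 8) → ends 16
gid at 16 (size 4, align 4) → ends 20
prio at 20 (size 2, align 2) → ends 22
cpu at 22 (size 2, align 2) → ends 24
pid at 24 (size 7, align 1) → ends 31
uid at 31 (size 1, align 1) → ends 32
total 32 bytes, alignment 8
48 − 32 = 16

16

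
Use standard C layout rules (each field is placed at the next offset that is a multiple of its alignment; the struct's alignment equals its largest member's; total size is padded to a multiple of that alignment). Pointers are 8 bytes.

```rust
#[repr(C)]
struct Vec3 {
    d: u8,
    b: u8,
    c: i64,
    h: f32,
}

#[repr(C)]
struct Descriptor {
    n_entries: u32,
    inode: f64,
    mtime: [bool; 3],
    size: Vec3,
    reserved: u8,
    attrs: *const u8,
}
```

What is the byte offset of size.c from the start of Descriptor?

32

Vec3: @0: d [1B, align 1] → 1; @1: b [1B, align 1] → 2; +6 pad (align 8); @8: c [8B, align 8] → 16; @16: h [4B, align 4] → 20; +4 tail pad (align 8); size 24, align 8
@0: n_entries [4B, align 4] → 4
+4 pad (align 8)
@8: inode [8B, align 8] → 16
@16: mtime [3B, align 1] → 19
+5 pad (align 8)
@24: size [24B, align 8] → 48
within Vec3: c at 8
24 + 8 = 32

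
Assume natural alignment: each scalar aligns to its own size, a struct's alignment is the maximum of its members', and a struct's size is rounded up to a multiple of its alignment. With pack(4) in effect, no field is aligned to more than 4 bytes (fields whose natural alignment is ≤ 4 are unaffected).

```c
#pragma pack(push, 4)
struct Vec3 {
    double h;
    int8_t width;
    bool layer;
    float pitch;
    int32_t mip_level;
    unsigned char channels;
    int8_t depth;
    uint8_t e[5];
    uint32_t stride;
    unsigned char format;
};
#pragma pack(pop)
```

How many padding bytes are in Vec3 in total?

6

h at 0 (size 8, align 4) → ends 8
width at 8 (size 1, align 1) → ends 9
layer at 9 (size 1, align 1) → ends 10
pad 2 to align 4 for pitch
pitch at 12 (size 4, align 4) → ends 16
mip_level at 16 (size 4, align 4) → ends 20
channels at 20 (size 1, align 1) → ends 21
depth at 21 (size 1, align 1) → ends 22
e at 22 (size 5, align 1) → ends 27
pad 1 to align 4 for stride
stride at 28 (size 4, align 4) → ends 32
format at 32 (size 1, align 1) → ends 33
tail pad 3 to reach multiple of 4
total 36 bytes, alignment 4
data bytes 30, size 36 → padding 6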